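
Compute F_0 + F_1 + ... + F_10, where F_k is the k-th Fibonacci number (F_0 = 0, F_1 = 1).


Use the identity sum_{k=0}^{N} F_k = F_{N+2} - 1 (which follows from F_{k+2} - F_{k+1} = F_k). Then
sum_{k=0}^{10} F_k = (F_{12} - 1) - (F_{1} - 1) = F_{12} - F_{1}.
Computing: F_{12} = 144, F_{1} = 1, so
Sum = 144 - 1 = 143.

143


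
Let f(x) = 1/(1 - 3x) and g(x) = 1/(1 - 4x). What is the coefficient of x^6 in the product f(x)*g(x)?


The coefficient of x^n in f*g is the Cauchy product: sum_{k=0}^{n} a^k * b^(n-k).
With a=3, b=4, n=6:
sum_{k=0}^{6} 3^k * 4^(6-k)
= 14197

14197


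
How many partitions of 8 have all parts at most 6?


Using the generating function (1-x)^(-1)(1-x^2)^(-1)...(1-x^6)^(-1),
the coefficient of x^8 counts these restricted partitions.
Result = 20

20


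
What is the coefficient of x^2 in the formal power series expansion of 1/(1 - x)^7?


The expansion 1/(1 - x)^r = sum_{k>=0} C(k + r - 1, r - 1) x^k follows from the multiset / negative-binomial theorem (or from repeated differentiation of the geometric series).
For r = 7 and k = 2:
C(8, 6) = 40320 / (720 * 2) = 28.

28


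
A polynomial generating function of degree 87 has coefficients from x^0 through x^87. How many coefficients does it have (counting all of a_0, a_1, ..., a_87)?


A polynomial of degree 87 takes the form a_0 + a_1 x + ... + a_87 x^87.
The number of coefficients is 87 + 1 = 88.

88


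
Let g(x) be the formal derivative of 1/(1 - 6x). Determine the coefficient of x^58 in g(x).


Differentiate termwise: d/dx sum_{k>=0} 6^k x^k = sum_{k>=1} k 6^k x^(k-1) = sum_{j>=0} (j+1) 6^(j+1) x^j.
Equivalently, d/dx [1/(1 - 6x)] = 6/(1 - 6x)^2.
For j = 58: 59 * 6^59 = 59 * 8145612996781542914887125378962433977610141696 = 480591166810111031978340397358783604678998360064.

480591166810111031978340397358783604678998360064


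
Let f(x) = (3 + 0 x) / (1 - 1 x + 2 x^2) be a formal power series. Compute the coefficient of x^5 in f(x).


Write f(x) = sum_{k>=0} a_k x^k. Multiplying both sides by 1 - 1 x + 2 x^2 gives
(1 - 1 x + 2 x^2) sum_{k>=0} a_k x^k = 3 + 0 x.
Matching coefficients:
 x^0: a_0 = 3
 x^1: a_1 - 1 a_0 = 0  =>  a_1 = 1*3 + 0 = 3
 x^k (k >= 2): a_k = 1 a_{k-1} - 2 a_{k-2}.
Iterating: a_2 = -3, a_3 = -9, a_4 = -3, a_5 = 15.
So the coefficient of x^5 is 15.

15


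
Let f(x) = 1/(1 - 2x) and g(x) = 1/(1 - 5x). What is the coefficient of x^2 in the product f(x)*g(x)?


The coefficient of x^n in f*g is the Cauchy product: sum_{k=0}^{n} a^k * b^(n-k).
With a=2, b=5, n=2:
sum_{k=0}^{2} 2^k * 5^(2-k)
= 39

39


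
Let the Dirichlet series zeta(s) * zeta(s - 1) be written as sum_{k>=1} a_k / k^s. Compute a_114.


Convolution gives a_k = sum_{d | k} d * 1 = sum_{d | k} d = sigma(k), the sum of positive divisors of k.
For k = 114, the divisors are 1, 2, 3, 6, 19, 38, 57, 114, so
sigma(114) = 1 + 2 + 3 + 6 + 19 + 38 + 57 + 114 = 240.

240


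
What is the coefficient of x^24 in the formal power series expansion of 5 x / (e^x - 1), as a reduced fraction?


The exponential generating function for Bernoulli numbers is
x / (e^x - 1) = sum_{k>=0} B_k x^k / k!.
So the coefficient of x^24 in 5 x / (e^x - 1) is 5 B_24 / 24!.
Computing: B_24 = -236364091/2730, 24! = 620448401733239439360000, giving
5 * -236364091/2730 / 620448401733239439360000 = -236364091/338764827346348733890560000.

-236364091/338764827346348733890560000


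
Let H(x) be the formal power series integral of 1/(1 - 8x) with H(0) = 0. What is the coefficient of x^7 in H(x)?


1/(1 - 8x) = sum_{k>=0} 8^k x^k. Integrating termwise with H(0) = 0:
H(x) = sum_{k>=0} 8^k x^(k+1) / (k+1) = sum_{m>=1} 8^(m-1) x^m / m.
For m = 7: 8^6/7 = 262144/7 = 262144/7.

262144/7


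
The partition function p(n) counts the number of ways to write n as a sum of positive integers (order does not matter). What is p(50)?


Using the generating function prod_{k>=1} 1/(1-x^k), we compute p(50).
By dynamic programming over parts 1 through 50:
p(50) = 204226

204226


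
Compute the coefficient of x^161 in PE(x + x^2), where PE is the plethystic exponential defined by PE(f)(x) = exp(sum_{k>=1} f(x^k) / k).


With f(x) = x + x^2, the exponent is sum_{k>=1} (x^k + x^(2k)) / k = -ln(1 - x) - ln(1 - x^2). Exponentiating:
PE(x + x^2) = 1 / ((1 - x)(1 - x^2)).
This is the generating function for partitions of n into parts of size 1 or 2. The number of 2's can be any j in 0..80, and the rest are 1's, so
[x^161] = floor(161/2) + 1 = 81.

81


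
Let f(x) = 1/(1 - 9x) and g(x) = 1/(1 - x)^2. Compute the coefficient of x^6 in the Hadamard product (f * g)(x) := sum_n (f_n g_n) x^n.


f has coefficients f_k = 9^k. For g = 1/(1 - x)^2 the coefficient is g_k = C(k + 1, 1) = k + 1. The Hadamard coefficient is (f * g)_k = 9^k * (k + 1).
For k = 6: 9^6 * 7 = 531441 * 7 = 3720087.

3720087


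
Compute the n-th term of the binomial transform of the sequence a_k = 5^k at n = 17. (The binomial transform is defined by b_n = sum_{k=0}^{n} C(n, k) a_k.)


With a_k = 5^k, b_n = sum_{k=0}^{n} C(n, k) 5^k = (1 + 5)^n by the binomial theorem.
For n = 17: (1 + 5)^17 = 6^17 = 16926659444736.

16926659444736


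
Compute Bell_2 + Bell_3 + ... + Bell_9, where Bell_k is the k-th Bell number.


Recall Bell_k counts set partitions of a k-set (with Bell_0 = 1 by convention).
Bell_2 through Bell_9: 2, 5, 15, 52, 203, 877, 4140, 21147
Sum = 2 + 5 + 15 + 52 + 203 + 877 + 4140 + 21147 = 26441.

26441


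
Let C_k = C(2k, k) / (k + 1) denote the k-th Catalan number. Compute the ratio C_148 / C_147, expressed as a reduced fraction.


Using C_k = (2k)! / (k! (k+1)!), the ratio C_{k+1}/C_k simplifies to
C_{k+1}/C_k = [(2k+2)! / ((k+1)! (k+2)!)] * [k! (k+1)! / (2k)!]
 = (2k+2)(2k+1) / ((k+1)(k+2)) = 2(2k+1) / (k+2).
For k = 147: 2(2*147 + 1) / (147 + 2) = 590/149 = 590/149.

590/149


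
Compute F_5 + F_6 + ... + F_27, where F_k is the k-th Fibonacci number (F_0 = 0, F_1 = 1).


Use the identity sum_{k=0}^{N} F_k = F_{N+2} - 1 (which follows from F_{k+2} - F_{k+1} = F_k). Then
sum_{k=5}^{27} F_k = (F_{29} - 1) - (F_{6} - 1) = F_{29} - F_{6}.
Computing: F_{29} = 514229, F_{6} = 8, so
Sum = 514229 - 8 = 514221.

514221


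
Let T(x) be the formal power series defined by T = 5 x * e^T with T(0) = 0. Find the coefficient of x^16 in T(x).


Apply the Lagrange inversion formula: if T = 5 x * phi(T) with phi(t) = e^t, then
[x^n] T = 5^n * (1/n) [t^(n-1)] phi(t)^n = 5^n * (1/n) [t^(n-1)] e^(n t) = 5^n * (1/n) * n^(n-1) / (n-1)! = 5^n * n^(n-1) / n!.
When c = 1 this is the Cayley count of rooted labeled trees on n vertices, divided by n!.
For n = 16: 5^16 * 16^15 / 16! = 152587890625 * 1152921504606846976/20922789888000 = 42949672960000000000000/5108103.

42949672960000000000000/5108103


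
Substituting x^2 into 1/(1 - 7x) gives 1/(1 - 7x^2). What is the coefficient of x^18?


The coefficient of x^(2m) in 1/(1 - 7x^2) is 7^m.
With n = 18 = 2*9, the coefficient is 7^9 = 40353607.

40353607


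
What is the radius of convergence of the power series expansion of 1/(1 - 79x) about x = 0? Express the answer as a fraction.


Expanding 1/(1 - 79x) = sum_{k>=0} 79^k x^k, the series converges when |79x| < 1, i.e., |x| < 1/79.
So the radius of convergence is 1/79 = 1/79.

1/79


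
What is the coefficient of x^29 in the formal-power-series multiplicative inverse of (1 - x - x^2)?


Let the inverse be f(x) = sum_{k>=0} a_k x^k. From f(x) * (1 - x - x^2) = 1 and matching coefficients:
 x^0: a_0 = 1.
 x^1: a_1 - a_0 = 0, so a_1 = 1.
 x^k (k >= 2): a_k - a_{k-1} - a_{k-2} = 0, i.e. a_k = a_{k-1} + a_{k-2}.
This is the Fibonacci-type recurrence shifted so that a_0 = a_1 = 1.
Iterating: a_0=1, a_1=1, a_2=2, a_3=3, a_4=5, a_5=8, a_6=13, a_7=21, a_8=34, a_9=55, ...
a_29 = 832040.

832040


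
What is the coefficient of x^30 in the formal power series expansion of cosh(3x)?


The Maclaurin series is cosh(t) = sum_{m>=0} t^(2m) / (2m)!, so substituting t = 3x, only even powers of x are nonzero, with coefficient of x^(2m) equal to 3^(2m) / (2m)!.
For x^30 the coefficient is 3^30/30! = 205891132094649/265252859812191058636308480000000 = 43046721/55457783609342033920000000.

43046721/55457783609342033920000000


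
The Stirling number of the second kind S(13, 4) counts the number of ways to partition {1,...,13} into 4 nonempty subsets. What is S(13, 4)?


Using the explicit formula S(n,k) = (1/k!) sum_{j=0}^{k} (-1)^(k-j) C(k,j) j^n:
S(13, 4) = 2532530
Equivalently, S(n,k) is n! times the coefficient of x^n in the EGF (e^x - 1)^k / k!.

2532530


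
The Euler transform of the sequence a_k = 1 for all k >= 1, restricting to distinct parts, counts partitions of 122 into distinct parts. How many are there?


Partitions of 122 into distinct parts can be computed via generating function.
Product (1+x)(1+x^2)(1+x^3)...
The coefficient of x^122 = 2556284

2556284


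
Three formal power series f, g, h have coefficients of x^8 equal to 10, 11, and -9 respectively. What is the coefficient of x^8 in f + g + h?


Series addition is componentwise:
10 + 11 + -9
= 12

12


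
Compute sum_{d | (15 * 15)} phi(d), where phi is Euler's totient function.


First, 15 * 15 = 225. One classical identity is sum_{d | n} phi(d) = n (each k in [1, n] has a unique gcd with n, and among the k's with gcd(k, n) = n/d there are phi(d) of them). So the sum equals 225. We also verify directly:
Divisors of 225: 1, 3, 5, 9, 15, 25, 45, 75, 225.
phi values: 1, 2, 4, 6, 8, 20, 24, 40, 120.
Sum = 225.

225


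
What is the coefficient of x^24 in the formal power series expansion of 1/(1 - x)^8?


The negative binomial / multiset identity is
1/(1 - x)^r = sum_{k>=0} C(k + r - 1, r - 1) x^k.
Here r = 8 and k = 24, so the coefficient is
C(24 + 7, 7) = C(31, 7)
= 2629575

2629575


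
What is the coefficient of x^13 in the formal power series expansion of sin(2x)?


The Maclaurin series is sin(t) = sum_{k>=0} (-1)^k t^(2k+1) / (2k+1)!, so substituting t = 2x, only odd powers of x are nonzero, with coefficient of x^(2k+1) equal to (-1)^k 2^(2k+1) / (2k+1)!.
Write 13 = 2*6 + 1, giving the coefficient (-1)^6 * 2^13 / 13! = 8192/6227020800 = 8/6081075.

8/6081075


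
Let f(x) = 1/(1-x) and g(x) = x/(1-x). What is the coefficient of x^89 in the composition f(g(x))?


First simplify the composition: f(g(x)) = 1/(1 - x/(1-x)) = (1-x)/((1-x) - x) = (1-x)/(1-2x).
Now extract the coefficient. Write (1-x)/(1-2x) = 1/(1-2x) - x/(1-2x).
The coefficient of x^n in 1/(1-2x) is 2^n, and in x/(1-2x) is 2^(n-1) (for n >= 1).
So the coefficient of x^89 is 2^89 - 2^88 = 618970019642690137449562112 - 309485009821345068724781056 = 309485009821345068724781056.

309485009821345068724781056


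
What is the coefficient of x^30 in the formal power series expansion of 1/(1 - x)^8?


The negative binomial / multiset identity is
1/(1 - x)^r = sum_{k>=0} C(k + r - 1, r - 1) x^k.
Here r = 8 and k = 30, so the coefficient is
C(30 + 7, 7) = C(37, 7)
= 10295472

10295472


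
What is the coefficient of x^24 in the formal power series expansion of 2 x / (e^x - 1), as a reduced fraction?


The exponential generating function for Bernoulli numbers is
x / (e^x - 1) = sum_{k>=0} B_k x^k / k!.
So the coefficient of x^24 in 2 x / (e^x - 1) is 2 B_24 / 24!.
Computing: B_24 = -236364091/2730, 24! = 620448401733239439360000, giving
2 * -236364091/2730 / 620448401733239439360000 = -236364091/846912068365871834726400000.

-236364091/846912068365871834726400000


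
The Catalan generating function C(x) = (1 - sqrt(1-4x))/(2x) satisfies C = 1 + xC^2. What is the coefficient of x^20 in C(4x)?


Substituting x -> 4x scales the n-th coefficient by 4^n, so [x^20] C(4x) = 4^20 * C_20.
C_20 = C(2*20, 20)/(21) = 137846528820/21 = 6564120420.
So 4^20 * 6564120420 = 1099511627776 * 6564120420 = 7217326727911880785920.

7217326727911880785920


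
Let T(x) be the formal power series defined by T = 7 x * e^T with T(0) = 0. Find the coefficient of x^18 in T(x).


Apply the Lagrange inversion formula: if T = 7 x * phi(T) with phi(t) = e^t, then
[x^n] T = 7^n * (1/n) [t^(n-1)] phi(t)^n = 7^n * (1/n) [t^(n-1)] e^(n t) = 7^n * (1/n) * n^(n-1) / (n-1)! = 7^n * n^(n-1) / n!.
When c = 1 this is the Cayley count of rooted labeled trees on n vertices, divided by n!.
For n = 18: 7^18 * 18^17 / 18! = 1628413597910449 * 2185911559738696531968/6402373705728000 = 168947301180197983304053458/303875.

168947301180197983304053458/303875


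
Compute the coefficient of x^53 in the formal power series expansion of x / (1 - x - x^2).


Let f(x) = sum_{k>=0} a_k x^k. Multiplying f(x) * (1 - x - x^2) = x and matching coefficients gives a_0 = 0, a_1 = 1, and a_k = a_{k-1} + a_{k-2} for k >= 2. These are the Fibonacci numbers F_k.
Iterating from F_0 = 0, F_1 = 1:
F_0=0, F_1=1, F_2=1, F_3=2, F_4=3, F_5=5, F_6=8, F_7=13, F_8=21, F_9=34, ...
F_53 = 53316291173.

53316291173


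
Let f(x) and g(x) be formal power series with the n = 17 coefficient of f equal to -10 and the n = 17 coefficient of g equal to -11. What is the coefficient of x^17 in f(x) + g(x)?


Addition of formal power series is termwise.
The coefficient of x^17 in f + g = -10 + -11
= -21

-21


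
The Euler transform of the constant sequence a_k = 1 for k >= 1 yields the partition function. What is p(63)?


The Euler transform converts the sequence a_k = 1 into the number of integer partitions.
Using the recurrence or dynamic programming:
p(63) = 1505499

1505499


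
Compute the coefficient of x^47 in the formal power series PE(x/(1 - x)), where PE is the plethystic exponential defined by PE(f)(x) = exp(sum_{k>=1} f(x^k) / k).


For f(x) = x/(1 - x) we have
sum_{k>=1} f(x^k) / k = sum_{k>=1} (1/k) * x^k / (1 - x^k) = sum_{k, m >= 1} x^(k m) / k,
which after exponentiating simplifies to
PE(x/(1 - x)) = prod_{k>=1} 1 / (1 - x^k).
This is the generating function for the partition function p(n), so the coefficient of x^47 is p(47).
Computing p(47) by dynamic programming over parts 1, 2, ..., 47: p(47) = 124754.

124754


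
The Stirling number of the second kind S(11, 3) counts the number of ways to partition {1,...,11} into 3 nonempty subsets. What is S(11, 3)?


Using the explicit formula S(n,k) = (1/k!) sum_{j=0}^{k} (-1)^(k-j) C(k,j) j^n:
S(11, 3) = 28501
Equivalently, S(n,k) is n! times the coefficient of x^n in the EGF (e^x - 1)^k / k!.

28501


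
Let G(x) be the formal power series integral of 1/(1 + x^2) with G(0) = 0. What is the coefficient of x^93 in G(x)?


1/(1 + x^2) = sum_{j>=0} (-1)^j x^(2j). Integrating termwise with G(0) = 0:
G(x) = sum_{j>=0} (-1)^j x^(2j+1) / (2j+1) = arctan(x).
Only odd powers are nonzero. For x^93 write 93 = 2*46 + 1, giving
(-1)^46 / 93 = 1/93 = 1/93.

1/93


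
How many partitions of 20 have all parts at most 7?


Using the generating function (1-x)^(-1)(1-x^2)^(-1)...(1-x^7)^(-1),
the coefficient of x^20 counts these restricted partitions.
Result = 364

364


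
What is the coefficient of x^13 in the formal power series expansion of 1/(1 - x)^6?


The expansion 1/(1 - x)^r = sum_{k>=0} C(k + r - 1, r - 1) x^k follows from the multiset / negative-binomial theorem (or from repeated differentiation of the geometric series).
For r = 6 and k = 13:
C(18, 5) = 6402373705728000 / (120 * 6227020800) = 8568.

8568


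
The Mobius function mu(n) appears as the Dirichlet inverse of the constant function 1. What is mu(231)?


231 = 3 * 7 * 11 (all distinct primes).
mu(231) = (-1)^3 = -1

-1


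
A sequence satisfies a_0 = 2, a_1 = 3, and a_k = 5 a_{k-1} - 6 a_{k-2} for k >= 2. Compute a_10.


The characteristic equation is t^2 - 5 t + 6 = 0, with roots r_1 = 3 and r_2 = 2 (so c_1 = r_1 + r_2, c_2 = -r_1 r_2 as required).
One can use the closed form a_n = A r_1^n + B r_2^n, but direct iteration is more reliable:
a_0 = 2, a_1 = 3, a_2 = 3, a_3 = -3, a_4 = -33, a_5 = -147, a_6 = -537, a_7 = -1803, a_8 = -5793, a_9 = -18147, a_10 = -55977.
So a_10 = -55977.

-55977


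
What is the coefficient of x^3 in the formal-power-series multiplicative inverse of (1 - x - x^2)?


Let the inverse be f(x) = sum_{k>=0} a_k x^k. From f(x) * (1 - x - x^2) = 1 and matching coefficients:
 x^0: a_0 = 1.
 x^1: a_1 - a_0 = 0, so a_1 = 1.
 x^k (k >= 2): a_k - a_{k-1} - a_{k-2} = 0, i.e. a_k = a_{k-1} + a_{k-2}.
This is the Fibonacci-type recurrence shifted so that a_0 = a_1 = 1.
Iterating: a_0=1, a_1=1, a_2=2, a_3=3
a_3 = 3.

3


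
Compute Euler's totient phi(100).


phi(n) counts integers in [1, n] coprime to n. Using the multiplicative formula phi(n) = n * prod_{p | n} (1 - 1/p):
100 = 2^2 * 5^2, so
phi(100) = 100 * (1 - 1/2) * (1 - 1/5) = 40.

40


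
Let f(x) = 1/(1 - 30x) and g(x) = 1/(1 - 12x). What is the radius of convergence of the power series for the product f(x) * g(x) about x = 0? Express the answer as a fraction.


The radius of 1/(1 - 30x) is 1/30 (nearest singularity at x = 1/30), and the radius of 1/(1 - 12x) is 1/12.
The product f(x)*g(x) = 1/((1 - 30x)(1 - 12x)) has singularities at both 1/30 and 1/12, so its radius of convergence is the distance to the nearest one:
min(1/30, 1/12) = 1/30.

1/30


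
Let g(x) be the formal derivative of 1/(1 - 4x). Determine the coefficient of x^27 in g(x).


Differentiate termwise: d/dx sum_{k>=0} 4^k x^k = sum_{k>=1} k 4^k x^(k-1) = sum_{j>=0} (j+1) 4^(j+1) x^j.
Equivalently, d/dx [1/(1 - 4x)] = 4/(1 - 4x)^2.
For j = 27: 28 * 4^28 = 28 * 72057594037927936 = 2017612633061982208.

2017612633061982208


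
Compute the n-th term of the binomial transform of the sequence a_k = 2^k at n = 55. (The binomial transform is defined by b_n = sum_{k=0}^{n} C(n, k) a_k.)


With a_k = 2^k, b_n = sum_{k=0}^{n} C(n, k) 2^k = (1 + 2)^n by the binomial theorem.
For n = 55: (1 + 2)^55 = 3^55 = 174449211009120179071170507.

174449211009120179071170507


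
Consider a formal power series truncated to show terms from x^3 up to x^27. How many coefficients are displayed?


From x^3 to x^27 inclusive, the count is 27 - 3 + 1 = 25.

25


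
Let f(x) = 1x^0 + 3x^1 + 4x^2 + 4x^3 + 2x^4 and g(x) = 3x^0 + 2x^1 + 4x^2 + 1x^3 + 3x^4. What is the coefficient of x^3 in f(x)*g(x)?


Cauchy product at x^3:
1*1 + 3*4 + 4*2 + 4*3
= 33

33


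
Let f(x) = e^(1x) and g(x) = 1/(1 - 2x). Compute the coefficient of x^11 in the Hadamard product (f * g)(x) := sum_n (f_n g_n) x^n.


Expanding: f_k = 1^k/k! (from e^(1x)) and g_k = 2^k (from 1/(1 - 2x)). So the Hadamard coefficient (f * g)_k = 1^k 2^k / k! = (2)^k / k!.
For k = 11: 2^11/11! = 2048/39916800 = 8/155925.

8/155925


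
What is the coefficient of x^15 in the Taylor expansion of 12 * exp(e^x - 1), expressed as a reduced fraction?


exp(e^x - 1) = sum_{k>=0} Bell_k x^k / k!, where Bell_k is the k-th Bell number.
So the coefficient of x^15 is 12 * Bell_15 / 15!.
Computing: Bell_15 = 1382958545 and 15! = 1307674368000, giving
12 * 1382958545/1307674368000 = 276591709/21794572800.

276591709/21794572800


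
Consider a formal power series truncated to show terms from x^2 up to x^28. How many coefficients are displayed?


From x^2 to x^28 inclusive, the count is 28 - 2 + 1 = 27.

27


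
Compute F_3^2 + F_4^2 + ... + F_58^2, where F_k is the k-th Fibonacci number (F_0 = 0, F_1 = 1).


There is a standard identity sum_{k=0}^{N} F_k^2 = F_N * F_{N+1} (proved inductively from the telescoping relation F_k^2 = F_k F_{k+1} - F_{k-1} F_k). Then
sum_{k=3}^{58} F_k^2 = F_58 F_59 - F_2 F_3.
Computing: F_58 = 591286729879, F_59 = 956722026041, F_2 = 1, F_3 = 2.
Sum = 591286729879 * 956722026041 - 1 * 2 = 565697038180994370779037.

565697038180994370779037


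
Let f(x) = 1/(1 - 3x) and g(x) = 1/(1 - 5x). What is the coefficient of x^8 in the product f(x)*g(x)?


The coefficient of x^n in f*g is the Cauchy product: sum_{k=0}^{n} a^k * b^(n-k).
With a=3, b=5, n=8:
sum_{k=0}^{8} 3^k * 5^(8-k)
= 966721

966721


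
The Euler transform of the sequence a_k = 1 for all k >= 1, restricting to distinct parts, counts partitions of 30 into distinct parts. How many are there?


Partitions of 30 into distinct parts can be computed via generating function.
Product (1+x)(1+x^2)(1+x^3)...
The coefficient of x^30 = 296

296


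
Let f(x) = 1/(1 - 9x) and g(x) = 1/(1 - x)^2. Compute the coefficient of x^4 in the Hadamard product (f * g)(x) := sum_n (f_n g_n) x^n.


f has coefficients f_k = 9^k. For g = 1/(1 - x)^2 the coefficient is g_k = C(k + 1, 1) = k + 1. The Hadamard coefficient is (f * g)_k = 9^k * (k + 1).
For k = 4: 9^4 * 5 = 6561 * 5 = 32805.

32805


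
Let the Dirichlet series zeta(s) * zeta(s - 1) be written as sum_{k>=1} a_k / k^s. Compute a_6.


Convolution gives a_k = sum_{d | k} d * 1 = sum_{d | k} d = sigma(k), the sum of positive divisors of k.
For k = 6, the divisors are 1, 2, 3, 6, so
sigma(6) = 1 + 2 + 3 + 6 = 12.

12


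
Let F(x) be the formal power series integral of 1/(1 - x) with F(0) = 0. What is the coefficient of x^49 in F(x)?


1/(1 - x) = sum_{k>=0} x^k. Integrating termwise and using F(0) = 0 gives
F(x) = sum_{k>=0} x^(k+1) / (k+1) = sum_{m>=1} x^m / m = -ln(1 - x).
So the coefficient of x^49 is 1/49 = 1/49.

1/49


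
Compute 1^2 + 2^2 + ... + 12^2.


This power sum has a closed form given by Faulhaber's formula
sum_{k=1}^{m} k^p = (1 / (p + 1)) * sum_{j=0}^{p} C(p + 1, j) B_j m^(p + 1 - j),
but for small m direct computation is fastest:
1 + 4 + 9 + 16 + 25 + 36 + 49 + 64 + 81 + 100 + 121 + 144 = 650.

650


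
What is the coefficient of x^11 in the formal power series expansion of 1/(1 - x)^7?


The negative binomial / multiset identity is
1/(1 - x)^r = sum_{k>=0} C(k + r - 1, r - 1) x^k.
Here r = 7 and k = 11, so the coefficient is
C(11 + 6, 6) = C(17, 6)
= 12376

12376


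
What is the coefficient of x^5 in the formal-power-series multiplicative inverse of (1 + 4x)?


The inverse is 1/(1 + 4x). Apply the geometric identity 1/(1 - y) = sum_{k>=0} y^k with y = -4x:
1/(1 + 4x) = sum_{k>=0} (-4)^k x^k.
So the coefficient of x^5 is (-4)^5 = -1024.

-1024


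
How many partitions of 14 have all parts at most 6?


Using the generating function (1-x)^(-1)(1-x^2)^(-1)...(1-x^6)^(-1),
the coefficient of x^14 counts these restricted partitions.
Result = 90

90


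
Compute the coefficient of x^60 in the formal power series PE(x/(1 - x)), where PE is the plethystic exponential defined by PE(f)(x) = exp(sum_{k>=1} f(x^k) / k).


For f(x) = x/(1 - x) we have
sum_{k>=1} f(x^k) / k = sum_{k>=1} (1/k) * x^k / (1 - x^k) = sum_{k, m >= 1} x^(k m) / k,
which after exponentiating simplifies to
PE(x/(1 - x)) = prod_{k>=1} 1 / (1 - x^k).
This is the generating function for the partition function p(n), so the coefficient of x^60 is p(60).
Computing p(60) by dynamic programming over parts 1, 2, ..., 60: p(60) = 966467.

966467


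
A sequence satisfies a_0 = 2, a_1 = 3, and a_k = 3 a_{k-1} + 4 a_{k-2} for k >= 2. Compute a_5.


The characteristic equation is t^2 - 3 t - 4 = 0, with roots r_1 = 4 and r_2 = -1 (so c_1 = r_1 + r_2, c_2 = -r_1 r_2 as required).
One can use the closed form a_n = A r_1^n + B r_2^n, but direct iteration is more reliable:
a_0 = 2, a_1 = 3, a_2 = 17, a_3 = 63, a_4 = 257, a_5 = 1023.
So a_5 = 1023.

1023


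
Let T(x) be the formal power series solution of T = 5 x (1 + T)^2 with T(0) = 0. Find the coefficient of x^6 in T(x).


Apply the Lagrange inversion formula: if T = 5 x * phi(T) with phi(t) = (1 + t)^2, then [x^n] T = 5^n * (1/n) [t^(n-1)] phi(t)^n = 5^n * (1/n) [t^(n-1)] (1 + t)^(2n) = 5^n * (1/n) C(2n, n-1).
Using the identity C(2n, n-1) = C(2n, n) * n / (n+1), the unscaled factor equals C(2n, n) / (n+1) = C_n, the n-th Catalan number.
For n = 6: C_6 = C(12, 6) / 7 = 924/7 = 132.
With the 5^6 = 15625 factor, the coefficient is 15625 * 132 = 2062500.

2062500


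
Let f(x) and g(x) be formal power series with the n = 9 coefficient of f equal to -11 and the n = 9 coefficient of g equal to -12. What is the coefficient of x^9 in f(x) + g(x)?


Addition of formal power series is termwise.
The coefficient of x^9 in f + g = -11 + -12
= -23

-23


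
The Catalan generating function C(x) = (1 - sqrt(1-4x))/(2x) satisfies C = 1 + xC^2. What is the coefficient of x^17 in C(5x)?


Substituting x -> 5x scales the n-th coefficient by 5^n, so [x^17] C(5x) = 5^17 * C_17.
C_17 = C(2*17, 17)/(18) = 2333606220/18 = 129644790.
So 5^17 * 129644790 = 762939453125 * 129644790 = 98911125183105468750.

98911125183105468750


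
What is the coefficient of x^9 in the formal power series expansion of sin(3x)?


The Maclaurin series is sin(t) = sum_{k>=0} (-1)^k t^(2k+1) / (2k+1)!, so substituting t = 3x, only odd powers of x are nonzero, with coefficient of x^(2k+1) equal to (-1)^k 3^(2k+1) / (2k+1)!.
Write 9 = 2*4 + 1, giving the coefficient (-1)^4 * 3^9 / 9! = 19683/362880 = 243/4480.

243/4480


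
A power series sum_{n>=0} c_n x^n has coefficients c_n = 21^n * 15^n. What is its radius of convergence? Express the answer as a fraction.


By the root test (Cauchy-Hadamard), the radius is R = 1 / limsup_n |c_n|^(1/n).
Here |c_n|^(1/n) = (21^n * 15^n)^(1/n) = 21 * 15 = 315 for all n.
So R = 1/315 = 1/315.

1/315


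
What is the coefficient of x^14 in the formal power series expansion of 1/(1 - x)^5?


The expansion 1/(1 - x)^r = sum_{k>=0} C(k + r - 1, r - 1) x^k follows from the multiset / negative-binomial theorem (or from repeated differentiation of the geometric series).
For r = 5 and k = 14:
C(18, 4) = 6402373705728000 / (24 * 87178291200) = 3060.

3060


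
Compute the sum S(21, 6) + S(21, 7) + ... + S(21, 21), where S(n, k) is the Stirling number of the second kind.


By definition, S(n, k) counts partitions of an n-set into exactly k nonempty blocks.
Computing row n = 21 for k = 6..21:
S(21, k): 26585679462804, 82310957214948, 132511015347084, 123272476465204, 71187132291275, 26826851689001, 6833042030178, 1204909218331, 149304004500, 13087462580, 809944464, 34952799, 1023435, 19285, 210, 1
Sum = 470895301126099.

470895301126099


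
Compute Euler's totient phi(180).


phi(n) counts integers in [1, n] coprime to n. Using the multiplicative formula phi(n) = n * prod_{p | n} (1 - 1/p):
180 = 2^2 * 3^2 * 5, so
phi(180) = 180 * (1 - 1/2) * (1 - 1/3) * (1 - 1/5) = 48.

48


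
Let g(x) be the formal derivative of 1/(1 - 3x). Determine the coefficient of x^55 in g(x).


Differentiate termwise: d/dx sum_{k>=0} 3^k x^k = sum_{k>=1} k 3^k x^(k-1) = sum_{j>=0} (j+1) 3^(j+1) x^j.
Equivalently, d/dx [1/(1 - 3x)] = 3/(1 - 3x)^2.
For j = 55: 56 * 3^56 = 56 * 523347633027360537213511521 = 29307467449532190083956645176.

29307467449532190083956645176


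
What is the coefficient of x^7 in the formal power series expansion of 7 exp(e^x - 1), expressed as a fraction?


exp(e^x - 1) is the exponential generating function for the Bell numbers Bell_k: exp(e^x - 1) = sum_{k>=0} Bell_k x^k / k!.
So the coefficient of x^7 in 7 exp(e^x - 1) is 7 Bell_7 / 7!.
Computing: Bell_7 = 877 and 7! = 5040, giving
7 * 877/5040 = 877/720.

877/720


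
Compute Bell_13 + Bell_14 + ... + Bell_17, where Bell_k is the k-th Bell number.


Recall Bell_k counts set partitions of a k-set (with Bell_0 = 1 by convention).
Bell_13 through Bell_17: 27644437, 190899322, 1382958545, 10480142147, 82864869804
Sum = 27644437 + 190899322 + 1382958545 + 10480142147 + 82864869804 = 94946514255.

94946514255


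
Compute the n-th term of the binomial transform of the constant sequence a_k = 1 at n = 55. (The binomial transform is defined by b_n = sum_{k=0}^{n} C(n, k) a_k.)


With a_k = 1 for all k, b_n = sum_{k=0}^{n} C(n, k) = 2^n by the binomial theorem.
For n = 55: 2^55 = 36028797018963968.

36028797018963968


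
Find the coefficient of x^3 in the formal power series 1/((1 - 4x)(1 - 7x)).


By partial fractions or Cauchy convolution:
The coefficient equals sum_{k=0}^{3} 4^k * 7^(3-k).
= 715

715


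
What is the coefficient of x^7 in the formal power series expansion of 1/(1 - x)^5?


The expansion 1/(1 - x)^r = sum_{k>=0} C(k + r - 1, r - 1) x^k follows from the multiset / negative-binomial theorem (or from repeated differentiation of the geometric series).
For r = 5 and k = 7:
C(11, 4) = 39916800 / (24 * 5040) = 330.

330


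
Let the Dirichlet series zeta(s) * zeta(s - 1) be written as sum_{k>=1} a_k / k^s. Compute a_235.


Convolution gives a_k = sum_{d | k} d * 1 = sum_{d | k} d = sigma(k), the sum of positive divisors of k.
For k = 235, the divisors are 1, 5, 47, 235, so
sigma(235) = 1 + 5 + 47 + 235 = 288.

288


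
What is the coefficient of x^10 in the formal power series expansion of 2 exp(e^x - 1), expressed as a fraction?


exp(e^x - 1) is the exponential generating function for the Bell numbers Bell_k: exp(e^x - 1) = sum_{k>=0} Bell_k x^k / k!.
So the coefficient of x^10 in 2 exp(e^x - 1) is 2 Bell_10 / 10!.
Computing: Bell_10 = 115975 and 10! = 3628800, giving
2 * 115975/3628800 = 4639/72576.

4639/72576


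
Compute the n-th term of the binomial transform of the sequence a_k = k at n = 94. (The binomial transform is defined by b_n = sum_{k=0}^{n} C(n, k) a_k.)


With a_k = k, b_n = sum_{k=0}^{n} C(n, k) k. Using k * C(n, k) = n * C(n-1, k-1) gives b_n = n * sum_{k>=1} C(n-1, k-1) = n * 2^(n-1).
For n = 94: 94 * 2^93 = 94 * 9903520314283042199192993792 = 930930909542605966724141416448.

930930909542605966724141416448


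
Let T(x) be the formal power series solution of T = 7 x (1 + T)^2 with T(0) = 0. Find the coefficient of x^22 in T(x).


Apply the Lagrange inversion formula: if T = 7 x * phi(T) with phi(t) = (1 + t)^2, then [x^n] T = 7^n * (1/n) [t^(n-1)] phi(t)^n = 7^n * (1/n) [t^(n-1)] (1 + t)^(2n) = 7^n * (1/n) C(2n, n-1).
Using the identity C(2n, n-1) = C(2n, n) * n / (n+1), the unscaled factor equals C(2n, n) / (n+1) = C_n, the n-th Catalan number.
For n = 22: C_22 = C(44, 22) / 23 = 2104098963720/23 = 91482563640.
With the 7^22 = 3909821048582988049 factor, the coefficient is 3909821048582988049 * 91482563640 = 357680452898004736014001938360.

357680452898004736014001938360


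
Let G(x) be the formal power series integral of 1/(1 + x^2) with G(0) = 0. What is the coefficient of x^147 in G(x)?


1/(1 + x^2) = sum_{j>=0} (-1)^j x^(2j). Integrating termwise with G(0) = 0:
G(x) = sum_{j>=0} (-1)^j x^(2j+1) / (2j+1) = arctan(x).
Only odd powers are nonzero. For x^147 write 147 = 2*73 + 1, giving
(-1)^73 / 147 = -1/147 = -1/147.

-1/147


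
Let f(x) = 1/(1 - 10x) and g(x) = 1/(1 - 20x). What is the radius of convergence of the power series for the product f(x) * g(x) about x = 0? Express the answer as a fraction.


The radius of 1/(1 - 10x) is 1/10 (nearest singularity at x = 1/10), and the radius of 1/(1 - 20x) is 1/20.
The product f(x)*g(x) = 1/((1 - 10x)(1 - 20x)) has singularities at both 1/10 and 1/20, so its radius of convergence is the distance to the nearest one:
min(1/10, 1/20) = 1/20.

1/20


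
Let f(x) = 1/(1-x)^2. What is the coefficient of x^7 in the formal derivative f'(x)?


Differentiate: d/dx [ 1/(1-x)^r ] = r / (1-x)^(r+1).
Here r = 2, so f'(x) = 2 / (1-x)^3.
The expansion of 1/(1-x)^(r+1) has coefficient of x^n equal to C(n+r, r).
So the coefficient of x^7 in f'(x) is
2 * C(9, 2) = 2 * 36 = 72

72


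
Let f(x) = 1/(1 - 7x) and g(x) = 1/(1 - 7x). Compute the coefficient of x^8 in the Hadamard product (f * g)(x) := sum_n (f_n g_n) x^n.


f has coefficients f_k = 7^k and g has coefficients g_k = 7^k, so the Hadamard product has coefficient (f*g)_k = 7^k * 7^k = 49^k.
For k = 8: 49^8 = 33232930569601.

33232930569601


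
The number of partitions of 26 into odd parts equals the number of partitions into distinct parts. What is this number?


Computing partitions of 26 into odd parts (1, 3, 5, ...):
Using the generating function prod_{k>=0} 1/(1-x^(2k+1)),
the count is 165

165


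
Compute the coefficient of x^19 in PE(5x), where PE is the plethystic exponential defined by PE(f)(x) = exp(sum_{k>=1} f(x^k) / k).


With f(x) = 5x, the exponent is sum_{k>=1} 5 x^k / k = 5 * (-ln(1 - x)). Exponentiating:
PE(5x) = exp(-5 ln(1 - x)) = 1/(1 - x)^5.
By the negative binomial expansion, [x^n] 1/(1 - x)^5 = C(n + 4, 4).
For n = 19: C(23, 4) = 8855.

8855


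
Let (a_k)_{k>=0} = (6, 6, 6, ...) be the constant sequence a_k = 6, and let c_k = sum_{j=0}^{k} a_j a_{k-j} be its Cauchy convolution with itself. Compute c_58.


Since a_j = 6 for all j >= 0, the convolution sum becomes
c_k = sum_{j=0}^{k} 6 * 6 = 36 * (k + 1).
Equivalently, the generating function of (a_k) is 6/(1 - x) and its square is 36/(1 - x)^2 = sum_{k>=0} 36(k + 1) x^k.
For k = 58: 36 * 59 = 2124.

2124


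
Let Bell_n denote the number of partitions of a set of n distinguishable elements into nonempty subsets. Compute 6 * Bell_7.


Bell_7 can be computed from the Bell triangle or from Dobinski's identity Bell_n = (1/e) * sum_{k>=0} k^n / k!.
Computing Bell_7 = 877.
Then 6 * 877 = 5262.

5262


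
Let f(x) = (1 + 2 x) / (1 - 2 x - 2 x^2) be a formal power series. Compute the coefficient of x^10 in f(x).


Write f(x) = sum_{k>=0} a_k x^k. Multiplying both sides by 1 - 2 x - 2 x^2 gives
(1 - 2 x - 2 x^2) sum_{k>=0} a_k x^k = 1 + 2 x.
Matching coefficients:
 x^0: a_0 = 1
 x^1: a_1 - 2 a_0 = 2  =>  a_1 = 2*1 + 2 = 4
 x^k (k >= 2): a_k = 2 a_{k-1} + 2 a_{k-2}.
Iterating: a_2 = 10, a_3 = 28, a_4 = 76, a_5 = 208, a_6 = 568, a_7 = 1552, a_8 = 4240, a_9 = 11584, a_10 = 31648.
So the coefficient of x^10 is 31648.

31648


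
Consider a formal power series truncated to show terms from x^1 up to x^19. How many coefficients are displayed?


From x^1 to x^19 inclusive, the count is 19 - 1 + 1 = 19.

19


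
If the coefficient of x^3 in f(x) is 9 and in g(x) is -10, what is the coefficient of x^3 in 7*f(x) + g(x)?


Scalar multiplication scales coefficients: 7 * 9 = 63.
Then add the g coefficient: 63 + -10
= 53

53


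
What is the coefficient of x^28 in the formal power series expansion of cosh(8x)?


The Maclaurin series is cosh(t) = sum_{m>=0} t^(2m) / (2m)!, so substituting t = 8x, only even powers of x are nonzero, with coefficient of x^(2m) equal to 8^(2m) / (2m)!.
For x^28 the coefficient is 8^28/28! = 19342813113834066795298816/304888344611713860501504000000 = 576460752303423488/9086380738369043484375.

576460752303423488/9086380738369043484375


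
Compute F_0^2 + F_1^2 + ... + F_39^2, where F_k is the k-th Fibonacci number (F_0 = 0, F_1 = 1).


There is a standard identity sum_{k=0}^{N} F_k^2 = F_N * F_{N+1} (proved inductively from the telescoping relation F_k^2 = F_k F_{k+1} - F_{k-1} F_k). Then
sum_{k=0}^{39} F_k^2 = F_39 F_40 - F_0 F_0.
Computing: F_39 = 63245986, F_40 = 102334155.
Sum = 63245986 * 102334155 = 6472224534451830.

6472224534451830


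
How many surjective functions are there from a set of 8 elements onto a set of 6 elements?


By inclusion-exclusion on which target elements are missed, the number of surjections from an n-set onto a k-set is
surj(n, k) = sum_{j=0}^{k} (-1)^j C(k, j) (k - j)^n.
Equivalently surj(n, k) = k! * S(n, k), where S(n, k) is the Stirling number of the second kind.
For n = 8, k = 6:
S(8, 6) = 266, so
surj = 6! * 266 = 720 * 266 = 191520.

191520


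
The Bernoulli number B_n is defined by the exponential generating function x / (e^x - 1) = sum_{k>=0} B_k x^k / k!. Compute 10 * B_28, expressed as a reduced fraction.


Bernoulli numbers can also be computed recursively via B_0 = 1 and sum_{j=0}^{m} C(m+1, j) B_j = 0 for m >= 1. Odd-index Bernoulli numbers vanish for k >= 3.
Computing B_28 = -23749461029/870, so 10 * B_28 = 10 * -23749461029/870 = -23749461029/87.

-23749461029/87


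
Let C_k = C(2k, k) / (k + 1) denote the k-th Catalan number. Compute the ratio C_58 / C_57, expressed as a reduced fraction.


Using C_k = (2k)! / (k! (k+1)!), the ratio C_{k+1}/C_k simplifies to
C_{k+1}/C_k = [(2k+2)! / ((k+1)! (k+2)!)] * [k! (k+1)! / (2k)!]
 = (2k+2)(2k+1) / ((k+1)(k+2)) = 2(2k+1) / (k+2).
For k = 57: 2(2*57 + 1) / (57 + 2) = 230/59 = 230/59.

230/59


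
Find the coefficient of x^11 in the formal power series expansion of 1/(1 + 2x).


Write 1/(1 + c x) = 1/(1 - (-c) x) and apply the geometric-series identity
1/(1 - y) = sum_{k>=0} y^k to get 1/(1 + c x) = sum_{k>=0} (-c)^k x^k.
So the coefficient of x^k is (-c)^k = (-1)^k * c^k.
Here c = 2 and k = 11:
(-2)^11 = -1 * 2048 = -2048

-2048


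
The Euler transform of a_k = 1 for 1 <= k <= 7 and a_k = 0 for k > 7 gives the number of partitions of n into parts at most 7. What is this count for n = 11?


Partitions of 11 into parts at most 7:
Using generating function (1-x)^(-1)(1-x^2)^(-1)...(1-x^7)^(-1),
the coefficient of x^11 = 49

49


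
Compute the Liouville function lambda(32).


The Liouville function is lambda(k) = (-1)^Omega(k), where Omega(k) counts the prime factors of k with multiplicity.
Factoring: 32 = 2 * 2 * 2 * 2 * 2, so Omega(32) = 5.
lambda(32) = (-1)^5 = -1.

-1


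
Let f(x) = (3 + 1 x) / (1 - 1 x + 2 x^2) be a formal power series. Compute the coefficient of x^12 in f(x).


Write f(x) = sum_{k>=0} a_k x^k. Multiplying both sides by 1 - 1 x + 2 x^2 gives
(1 - 1 x + 2 x^2) sum_{k>=0} a_k x^k = 3 + 1 x.
Matching coefficients:
 x^0: a_0 = 3
 x^1: a_1 - 1 a_0 = 1  =>  a_1 = 1*3 + 1 = 4
 x^k (k >= 2): a_k = 1 a_{k-1} - 2 a_{k-2}.
Iterating: a_2 = -2, a_3 = -10, a_4 = -6, a_5 = 14, a_6 = 26, a_7 = -2, a_8 = -54, a_9 = -50, a_10 = 58, a_11 = 158, a_12 = 42.
So the coefficient of x^12 is 42.

42


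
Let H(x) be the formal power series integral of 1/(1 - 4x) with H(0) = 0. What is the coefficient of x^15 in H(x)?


1/(1 - 4x) = sum_{k>=0} 4^k x^k. Integrating termwise with H(0) = 0:
H(x) = sum_{k>=0} 4^k x^(k+1) / (k+1) = sum_{m>=1} 4^(m-1) x^m / m.
For m = 15: 4^14/15 = 268435456/15 = 268435456/15.

268435456/15


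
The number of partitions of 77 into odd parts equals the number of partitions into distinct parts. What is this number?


Computing partitions of 77 into odd parts (1, 3, 5, ...):
Using the generating function prod_{k>=0} 1/(1-x^(2k+1)),
the count is 58499

58499


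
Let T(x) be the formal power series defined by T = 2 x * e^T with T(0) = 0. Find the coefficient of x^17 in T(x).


Apply the Lagrange inversion formula: if T = 2 x * phi(T) with phi(t) = e^t, then
[x^n] T = 2^n * (1/n) [t^(n-1)] phi(t)^n = 2^n * (1/n) [t^(n-1)] e^(n t) = 2^n * (1/n) * n^(n-1) / (n-1)! = 2^n * n^(n-1) / n!.
When c = 1 this is the Cayley count of rooted labeled trees on n vertices, divided by n!.
For n = 17: 2^17 * 17^16 / 17! = 131072 * 48661191875666868481/355687428096000 = 11449692206039263172/638512875.

11449692206039263172/638512875


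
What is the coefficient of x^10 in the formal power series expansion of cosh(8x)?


The Maclaurin series is cosh(t) = sum_{m>=0} t^(2m) / (2m)!, so substituting t = 8x, only even powers of x are nonzero, with coefficient of x^(2m) equal to 8^(2m) / (2m)!.
For x^10 the coefficient is 8^10/10! = 1073741824/3628800 = 4194304/14175.

4194304/14175


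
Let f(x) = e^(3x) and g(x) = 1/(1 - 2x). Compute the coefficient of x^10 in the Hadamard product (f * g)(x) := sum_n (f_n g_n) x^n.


Expanding: f_k = 3^k/k! (from e^(3x)) and g_k = 2^k (from 1/(1 - 2x)). So the Hadamard coefficient (f * g)_k = 3^k 2^k / k! = (6)^k / k!.
For k = 10: 6^10/10! = 60466176/3628800 = 2916/175.

2916/175


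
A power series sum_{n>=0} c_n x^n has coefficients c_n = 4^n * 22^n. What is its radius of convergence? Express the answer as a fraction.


By the root test (Cauchy-Hadamard), the radius is R = 1 / limsup_n |c_n|^(1/n).
Here |c_n|^(1/n) = (4^n * 22^n)^(1/n) = 4 * 22 = 88 for all n.
So R = 1/88 = 1/88.

1/88


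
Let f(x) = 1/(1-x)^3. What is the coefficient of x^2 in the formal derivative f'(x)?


Differentiate: d/dx [ 1/(1-x)^r ] = r / (1-x)^(r+1).
Here r = 3, so f'(x) = 3 / (1-x)^4.
The expansion of 1/(1-x)^(r+1) has coefficient of x^n equal to C(n+r, r).
So the coefficient of x^2 in f'(x) is
3 * C(5, 3) = 3 * 10 = 30

30


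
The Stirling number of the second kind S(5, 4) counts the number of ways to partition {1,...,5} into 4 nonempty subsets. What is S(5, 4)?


Using the explicit formula S(n,k) = (1/k!) sum_{j=0}^{k} (-1)^(k-j) C(k,j) j^n:
S(5, 4) = 10
Equivalently, S(n,k) is n! times the coefficient of x^n in the EGF (e^x - 1)^k / k!.

10
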